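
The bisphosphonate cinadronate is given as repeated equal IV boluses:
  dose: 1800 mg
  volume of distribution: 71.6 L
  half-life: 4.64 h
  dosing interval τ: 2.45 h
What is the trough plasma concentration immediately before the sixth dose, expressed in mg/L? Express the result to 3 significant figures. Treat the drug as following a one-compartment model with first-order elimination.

47.8 mg/L

C₀ per dose = Dose / Vd = 1800 / 71.6 = 25.14 mg/L
k = ln2 / t½ = 0.693147 / 4.64 = 0.1494 h⁻¹
Fraction remaining after one interval: r = e^(−kτ) = e^(−0.1494 × 2.45) = 0.6935
Before dose 6, 5 doses have been given (aged 1τ, 2τ, 3τ, 4τ, 5τ).
C_trough = C₀ × (r + r² + … + r^5) = C₀ × r(1−r^5)/(1−r)
        = 25.14 × 0.6935 × (1 − 0.1604) / (1 − 0.6935) = 47.76 mg/L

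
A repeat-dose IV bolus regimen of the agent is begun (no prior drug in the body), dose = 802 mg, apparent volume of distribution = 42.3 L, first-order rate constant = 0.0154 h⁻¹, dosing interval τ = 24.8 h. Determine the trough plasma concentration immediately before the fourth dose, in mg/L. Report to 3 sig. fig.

27.8 mg/L

C₀ per dose = Dose / Vd = 802 / 42.3 = 18.96 mg/L
Fraction remaining after one interval: r = e^(−kτ) = e^(−0.01540 × 24.8) = 0.6825
Before dose 4, 3 doses have been given (aged 1τ, 2τ, 3τ).
C_trough = C₀ × (r + r² + … + r^3) = C₀ × r(1−r^3)/(1−r)
        = 18.96 × 0.6825 × (1 − 0.3179) / (1 − 0.6825) = 27.80 mg/L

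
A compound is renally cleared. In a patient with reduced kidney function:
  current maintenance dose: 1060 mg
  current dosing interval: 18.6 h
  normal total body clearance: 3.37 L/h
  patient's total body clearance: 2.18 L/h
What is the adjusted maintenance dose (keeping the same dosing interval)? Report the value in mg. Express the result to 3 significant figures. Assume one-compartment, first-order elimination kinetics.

686 mg

To keep the same average steady-state level, dosing rate must scale with clearance.
CL ratio = 2.18 / 3.37 = 0.6469
New dose (same interval) = 1060 × 0.6469 = 685.7 mg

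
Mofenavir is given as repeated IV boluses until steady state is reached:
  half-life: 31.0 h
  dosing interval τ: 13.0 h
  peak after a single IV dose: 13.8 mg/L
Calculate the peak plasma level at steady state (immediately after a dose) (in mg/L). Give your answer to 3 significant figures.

54.7 mg/L

k = ln2 / t½ = 0.693147 / 31.0 = 0.02236 h⁻¹
e^(−kτ) = e^(−0.02236 × 13.0) = 0.7478
Accumulation ratio R = 1 / (1 − e^(−kτ)) = 1 / (1 − 0.7478) = 3.965
Steady-state peak = C₀ × R = 13.8 × 3.965 = 54.72 mg/L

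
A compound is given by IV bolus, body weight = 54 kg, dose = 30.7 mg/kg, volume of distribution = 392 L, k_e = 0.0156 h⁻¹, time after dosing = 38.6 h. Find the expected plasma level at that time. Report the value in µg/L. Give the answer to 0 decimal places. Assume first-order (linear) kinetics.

Total dose = 30.7 × 54 = 1658 mg
C₀ = Dose / Vd = 1658 / 392 = 4.230 mg/L
C = C₀ · e^(−k·t) = 4.230 × e^(−0.01560 × 38.6)
  = 4.230 × 0.5476 = 2.316 mg/L
Convert: 2.316 mg/L × 1000 = 2316 µg/L

2316 µg/L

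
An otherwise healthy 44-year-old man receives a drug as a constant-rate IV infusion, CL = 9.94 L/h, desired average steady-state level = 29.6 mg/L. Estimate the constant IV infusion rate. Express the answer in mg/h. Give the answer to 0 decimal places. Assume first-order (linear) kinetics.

At steady state, infusion rate R₀ = Css × CL = 29.6 × 9.940 = 294.2 mg/h

294 mg/h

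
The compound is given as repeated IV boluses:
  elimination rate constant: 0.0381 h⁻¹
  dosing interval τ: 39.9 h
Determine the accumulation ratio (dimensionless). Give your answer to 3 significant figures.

1.28

e^(−kτ) = e^(−0.03810 × 39.9) = 0.2187
Accumulation ratio R = 1 / (1 − e^(−kτ)) = 1 / (1 − 0.2187) = 1.280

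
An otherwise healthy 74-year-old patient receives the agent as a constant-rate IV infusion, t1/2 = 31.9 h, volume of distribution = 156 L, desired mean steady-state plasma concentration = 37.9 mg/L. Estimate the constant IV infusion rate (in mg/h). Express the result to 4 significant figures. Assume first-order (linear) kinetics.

k = ln2 / t½ = 0.693147 / 31.9 = 0.02173 h⁻¹
CL = k × Vd = 0.02173 × 156 = 3.390 L/h
At steady state, infusion rate R₀ = Css × CL = 37.9 × 3.390 = 128.5 mg/h

128.5 mg/h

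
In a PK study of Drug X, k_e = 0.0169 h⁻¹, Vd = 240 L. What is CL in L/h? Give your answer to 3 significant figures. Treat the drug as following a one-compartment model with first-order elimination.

4.06 L/h

CL = k × Vd = 0.0169 × 240 = 4.056 L/h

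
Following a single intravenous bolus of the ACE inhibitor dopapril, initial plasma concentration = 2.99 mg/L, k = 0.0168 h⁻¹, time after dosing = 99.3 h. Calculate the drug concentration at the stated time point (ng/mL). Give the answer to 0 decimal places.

C = C₀ · e^(−k·t) = 2.990 × e^(−0.01680 × 99.3)
  = 2.990 × 0.1886 = 0.5639 mg/L
Convert: 0.5639 mg/L × 1000 = 563.9 ng/mL

564 ng/mL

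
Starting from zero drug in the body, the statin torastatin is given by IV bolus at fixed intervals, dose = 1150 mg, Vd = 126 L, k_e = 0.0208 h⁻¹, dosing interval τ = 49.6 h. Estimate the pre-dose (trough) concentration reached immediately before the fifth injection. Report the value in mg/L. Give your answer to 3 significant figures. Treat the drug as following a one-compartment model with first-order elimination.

C₀ per dose = Dose / Vd = 1150 / 126 = 9.127 mg/L
Fraction remaining after one interval: r = e^(−kτ) = e^(−0.02080 × 49.6) = 0.3564
Before dose 5, 4 doses have been given (aged 1τ, 2τ, 3τ, 4τ).
C_trough = C₀ × (r + r² + … + r^4) = C₀ × r(1−r^4)/(1−r)
        = 9.127 × 0.3564 × (1 − 0.01613) / (1 − 0.3564) = 4.973 mg/L

4.97 mg/L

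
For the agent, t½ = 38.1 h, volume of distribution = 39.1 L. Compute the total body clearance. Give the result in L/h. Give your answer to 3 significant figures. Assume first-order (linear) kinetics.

k = ln2 / t½ = 0.693147 / 38.1 = 0.01819 h⁻¹
CL = k × Vd = 0.01819 × 39.1 = 0.7112 L/h

0.711 L/h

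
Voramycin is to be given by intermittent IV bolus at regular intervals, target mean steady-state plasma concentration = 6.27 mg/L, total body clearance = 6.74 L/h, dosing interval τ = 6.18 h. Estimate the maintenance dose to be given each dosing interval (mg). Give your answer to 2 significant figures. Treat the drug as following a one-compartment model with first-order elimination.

At steady state, Dose/τ = Css × CL.
Dose = Css × CL × τ = 6.27 × 6.740 × 6.18 = 261.2 mg

260 mg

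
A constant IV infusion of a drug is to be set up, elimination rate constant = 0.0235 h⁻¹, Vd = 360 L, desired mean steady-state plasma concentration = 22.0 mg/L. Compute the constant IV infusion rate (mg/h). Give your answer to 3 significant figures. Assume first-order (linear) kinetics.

CL = k × Vd = 0.02350 × 360 = 8.460 L/h
At steady state, infusion rate R₀ = Css × CL = 22.0 × 8.460 = 186.1 mg/h

186 mg/h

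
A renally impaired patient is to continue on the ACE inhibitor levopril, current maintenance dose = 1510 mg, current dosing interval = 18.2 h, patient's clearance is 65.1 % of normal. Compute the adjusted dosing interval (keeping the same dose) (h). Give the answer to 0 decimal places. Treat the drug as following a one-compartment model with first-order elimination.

28 h

To keep the same average steady-state level, dosing rate must scale with clearance.
CL ratio = 65.1 / 100 = 0.6510
New interval (same dose) = 18.2 / 0.6510 = 27.96 h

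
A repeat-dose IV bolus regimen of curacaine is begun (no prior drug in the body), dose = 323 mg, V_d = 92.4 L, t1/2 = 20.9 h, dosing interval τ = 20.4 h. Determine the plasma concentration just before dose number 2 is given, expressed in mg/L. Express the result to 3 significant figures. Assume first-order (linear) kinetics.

C₀ per dose = Dose / Vd = 323 / 92.4 = 3.496 mg/L
k = ln2 / t½ = 0.693147 / 20.9 = 0.03316 h⁻¹
Fraction remaining after one interval: r = e^(−kτ) = e^(−0.03316 × 20.4) = 0.5084
Before dose 2, 1 dose has been given (aged 1τ).
C_trough = C₀ × r = 3.496 × 0.5084 = 1.777 mg/L

1.78 mg/L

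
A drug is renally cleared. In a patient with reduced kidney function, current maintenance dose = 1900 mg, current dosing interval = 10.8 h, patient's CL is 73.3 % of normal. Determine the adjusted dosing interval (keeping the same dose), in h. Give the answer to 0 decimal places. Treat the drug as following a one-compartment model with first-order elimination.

To keep the same average steady-state level, dosing rate must scale with clearance.
CL ratio = 73.3 / 100 = 0.7330
New interval (same dose) = 10.8 / 0.7330 = 14.73 h

15 h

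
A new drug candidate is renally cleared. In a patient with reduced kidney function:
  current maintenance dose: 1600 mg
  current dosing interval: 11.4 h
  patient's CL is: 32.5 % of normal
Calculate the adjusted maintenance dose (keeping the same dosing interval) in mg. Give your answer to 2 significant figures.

To keep the same average steady-state level, dosing rate must scale with clearance.
CL ratio = 32.5 / 100 = 0.3250
New dose (same interval) = 1600 × 0.3250 = 520.0 mg

520 mg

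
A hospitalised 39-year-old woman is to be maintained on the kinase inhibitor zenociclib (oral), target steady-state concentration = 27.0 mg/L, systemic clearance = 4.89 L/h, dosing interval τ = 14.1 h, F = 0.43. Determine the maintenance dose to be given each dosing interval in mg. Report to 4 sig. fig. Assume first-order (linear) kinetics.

At steady state, F × (Dose/τ) = Css × CL.
Dose = Css × CL × τ / F = 27.0 × 4.890 × 14.1 / 0.43 = 4329 mg

4329 mg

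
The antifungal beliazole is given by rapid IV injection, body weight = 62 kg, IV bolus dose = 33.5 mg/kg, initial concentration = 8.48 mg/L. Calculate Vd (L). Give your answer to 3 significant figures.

245 L

Dose = 33.5 × 62 = 2077 mg
Vd = Dose / C₀ = 2077 / 8.48 = 244.9 L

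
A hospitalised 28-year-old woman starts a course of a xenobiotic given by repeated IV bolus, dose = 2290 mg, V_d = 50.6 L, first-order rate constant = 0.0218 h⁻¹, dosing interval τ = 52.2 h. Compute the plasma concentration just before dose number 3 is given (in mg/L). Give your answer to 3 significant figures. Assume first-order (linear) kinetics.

19.2 mg/L

C₀ per dose = Dose / Vd = 2290 / 50.6 = 45.26 mg/L
Fraction remaining after one interval: r = e^(−kτ) = e^(−0.02180 × 52.2) = 0.3205
Before dose 3, 2 doses have been given (aged 1τ, 2τ).
C_trough = C₀ × (r + r²) = 45.26 × (0.3205 + 0.1027) = 19.15 mg/L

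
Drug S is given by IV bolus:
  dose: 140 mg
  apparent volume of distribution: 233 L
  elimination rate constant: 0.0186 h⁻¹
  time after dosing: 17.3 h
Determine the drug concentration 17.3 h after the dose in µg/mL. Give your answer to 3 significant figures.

C₀ = Dose / Vd = 140.0 / 233 = 0.6009 mg/L
C = C₀ · e^(−k·t) = 0.6009 × e^(−0.01860 × 17.3)
  = 0.6009 × 0.7249 = 0.4356 mg/L
(0.4356 mg/L = 0.4356 µg/mL)

0.436 µg/mL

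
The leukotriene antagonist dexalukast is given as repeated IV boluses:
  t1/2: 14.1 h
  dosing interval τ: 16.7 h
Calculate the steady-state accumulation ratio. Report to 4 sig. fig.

1.786

k = ln2 / t½ = 0.693147 / 14.1 = 0.04916 h⁻¹
e^(−kτ) = e^(−0.04916 × 16.7) = 0.4400
Accumulation ratio R = 1 / (1 − e^(−kτ)) = 1 / (1 − 0.4400) = 1.786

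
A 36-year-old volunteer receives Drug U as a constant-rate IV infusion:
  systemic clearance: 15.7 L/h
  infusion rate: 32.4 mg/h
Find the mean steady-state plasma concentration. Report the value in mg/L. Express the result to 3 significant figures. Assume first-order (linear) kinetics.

At steady state Css = R₀ / CL = 32.4 / 15.70 = 2.064 mg/L

2.06 mg/L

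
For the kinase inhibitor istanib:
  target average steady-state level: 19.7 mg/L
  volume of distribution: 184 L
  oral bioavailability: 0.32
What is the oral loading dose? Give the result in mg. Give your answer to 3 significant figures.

11300 mg

LD = Css × Vd / F = 19.7 × 184 / 0.32 = 11330 mg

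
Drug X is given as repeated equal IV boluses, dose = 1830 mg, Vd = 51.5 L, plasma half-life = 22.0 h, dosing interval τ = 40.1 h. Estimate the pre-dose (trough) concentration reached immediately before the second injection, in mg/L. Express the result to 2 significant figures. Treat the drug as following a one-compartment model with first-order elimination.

10 mg/L

C₀ per dose = Dose / Vd = 1830 / 51.5 = 35.53 mg/L
k = ln2 / t½ = 0.693147 / 22.0 = 0.03151 h⁻¹
Fraction remaining after one interval: r = e^(−kτ) = e^(−0.03151 × 40.1) = 0.2826
Before dose 2, 1 dose has been given (aged 1τ).
C_trough = C₀ × r = 35.53 × 0.2826 = 10.04 mg/L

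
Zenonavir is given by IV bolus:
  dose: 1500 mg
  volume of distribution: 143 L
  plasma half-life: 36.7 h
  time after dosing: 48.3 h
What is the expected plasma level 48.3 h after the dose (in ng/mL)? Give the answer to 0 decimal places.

4213 ng/mL

C₀ = Dose / Vd = 1500 / 143 = 10.49 mg/L
k = ln2 / t½ = 0.693147 / 36.7 = 0.01889 h⁻¹
C = C₀ · e^(−k·t) = 10.49 × e^(−0.01889 × 48.3)
  = 10.49 × 0.4016 = 4.213 mg/L
Convert: 4.213 mg/L × 1000 = 4213 ng/mL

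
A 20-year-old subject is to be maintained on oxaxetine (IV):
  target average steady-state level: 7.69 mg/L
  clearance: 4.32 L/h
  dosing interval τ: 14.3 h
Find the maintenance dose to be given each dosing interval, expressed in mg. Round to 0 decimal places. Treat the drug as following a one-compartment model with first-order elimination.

At steady state, Dose/τ = Css × CL.
Dose = Css × CL × τ = 7.69 × 4.320 × 14.3 = 475.1 mg

475 mg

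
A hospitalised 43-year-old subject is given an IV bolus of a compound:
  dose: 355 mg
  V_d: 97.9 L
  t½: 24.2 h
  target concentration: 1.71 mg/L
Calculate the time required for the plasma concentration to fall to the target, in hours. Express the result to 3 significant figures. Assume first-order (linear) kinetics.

C₀ = Dose / Vd = 355.0 / 97.9 = 3.626 mg/L
k = ln2 / t½ = 0.693147 / 24.2 = 0.02864 h⁻¹
t = ln(C₀ / C) / k = ln(3.626 / 1.71) / 0.02864
  = ln(2.120) / 0.02864 = 0.7514 / 0.02864 = 26.24 h

26.2 h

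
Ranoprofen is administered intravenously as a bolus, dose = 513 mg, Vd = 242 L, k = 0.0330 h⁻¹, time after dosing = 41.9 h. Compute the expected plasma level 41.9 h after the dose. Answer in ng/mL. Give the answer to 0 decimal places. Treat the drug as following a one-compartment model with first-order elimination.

532 ng/mL

C₀ = Dose / Vd = 513.0 / 242 = 2.120 mg/L
C = C₀ · e^(−k·t) = 2.120 × e^(−0.03300 × 41.9)
  = 2.120 × 0.2509 = 0.5319 mg/L
Convert: 0.5319 mg/L × 1000 = 531.9 ng/mL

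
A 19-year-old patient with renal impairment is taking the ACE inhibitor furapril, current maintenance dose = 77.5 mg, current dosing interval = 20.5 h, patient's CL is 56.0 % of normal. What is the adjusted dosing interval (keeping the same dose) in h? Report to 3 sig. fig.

36.6 h

To keep the same average steady-state level, dosing rate must scale with clearance.
CL ratio = 56.0 / 100 = 0.5600
New interval (same dose) = 20.5 / 0.5600 = 36.61 h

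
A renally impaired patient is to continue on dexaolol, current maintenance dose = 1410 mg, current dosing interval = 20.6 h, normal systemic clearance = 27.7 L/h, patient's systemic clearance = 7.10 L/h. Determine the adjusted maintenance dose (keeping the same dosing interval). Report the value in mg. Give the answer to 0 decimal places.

To keep the same average steady-state level, dosing rate must scale with clearance.
CL ratio = 7.10 / 27.7 = 0.2563
New dose (same interval) = 1410 × 0.2563 = 361.4 mg

361 mg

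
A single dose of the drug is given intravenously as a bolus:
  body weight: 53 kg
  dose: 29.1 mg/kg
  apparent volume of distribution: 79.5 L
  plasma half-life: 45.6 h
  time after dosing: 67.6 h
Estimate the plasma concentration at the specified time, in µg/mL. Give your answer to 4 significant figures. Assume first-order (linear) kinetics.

6.943 µg/mL

Total dose = 29.1 × 53 = 1542 mg
C₀ = Dose / Vd = 1542 / 79.5 = 19.40 mg/L
k = ln2 / t½ = 0.693147 / 45.6 = 0.01520 h⁻¹
C = C₀ · e^(−k·t) = 19.40 × e^(−0.01520 × 67.6)
  = 19.40 × 0.3579 = 6.943 mg/L
(6.943 mg/L = 6.943 µg/mL)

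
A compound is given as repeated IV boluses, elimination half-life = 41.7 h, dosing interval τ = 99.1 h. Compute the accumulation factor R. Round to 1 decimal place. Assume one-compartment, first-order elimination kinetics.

1.2

k = ln2 / t½ = 0.693147 / 41.7 = 0.01662 h⁻¹
e^(−kτ) = e^(−0.01662 × 99.1) = 0.1926
Accumulation ratio R = 1 / (1 − e^(−kτ)) = 1 / (1 − 0.1926) = 1.239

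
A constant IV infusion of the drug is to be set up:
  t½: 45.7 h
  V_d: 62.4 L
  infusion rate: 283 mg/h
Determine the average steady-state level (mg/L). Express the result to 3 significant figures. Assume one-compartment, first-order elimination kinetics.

299 mg/L

k = ln2 / t½ = 0.693147 / 45.7 = 0.01517 h⁻¹
CL = k × Vd = 0.01517 × 62.4 = 0.9466 L/h
At steady state Css = R₀ / CL = 283 / 0.9466 = 299.0 mg/L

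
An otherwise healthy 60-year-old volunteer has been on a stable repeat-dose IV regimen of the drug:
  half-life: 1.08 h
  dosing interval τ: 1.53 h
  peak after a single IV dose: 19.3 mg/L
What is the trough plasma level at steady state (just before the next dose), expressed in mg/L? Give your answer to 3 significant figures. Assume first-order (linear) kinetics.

11.6 mg/L

k = ln2 / t½ = 0.693147 / 1.08 = 0.6418 h⁻¹
e^(−kτ) = e^(−0.6418 × 1.53) = 0.3746
Accumulation ratio R = 1 / (1 − e^(−kτ)) = 1 / (1 − 0.3746) = 1.599
Steady-state trough = C₀ × R × e^(−kτ) = 19.3 × 1.599 × 0.3746 = 11.56 mg/L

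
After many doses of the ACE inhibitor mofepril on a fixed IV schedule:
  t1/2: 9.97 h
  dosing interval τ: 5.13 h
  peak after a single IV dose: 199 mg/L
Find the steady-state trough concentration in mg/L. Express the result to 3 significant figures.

k = ln2 / t½ = 0.693147 / 9.97 = 0.06952 h⁻¹
e^(−kτ) = e^(−0.06952 × 5.13) = 0.7000
Accumulation ratio R = 1 / (1 − e^(−kτ)) = 1 / (1 − 0.7000) = 3.333
Steady-state trough = C₀ × R × e^(−kτ) = 199 × 3.333 × 0.7000 = 464.3 mg/L

464 mg/L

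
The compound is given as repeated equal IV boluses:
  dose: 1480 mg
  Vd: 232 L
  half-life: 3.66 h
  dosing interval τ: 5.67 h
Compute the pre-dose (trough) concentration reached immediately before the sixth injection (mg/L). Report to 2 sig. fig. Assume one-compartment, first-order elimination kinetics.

3.3 mg/L

C₀ per dose = Dose / Vd = 1480 / 232 = 6.379 mg/L
k = ln2 / t½ = 0.693147 / 3.66 = 0.1894 h⁻¹
Fraction remaining after one interval: r = e^(−kτ) = e^(−0.1894 × 5.67) = 0.3417
Before dose 6, 5 doses have been given (aged 1τ, 2τ, 3τ, 4τ, 5τ).
C_trough = C₀ × (r + r² + … + r^5) = C₀ × r(1−r^5)/(1−r)
        = 6.379 × 0.3417 × (1 − 0.004658) / (1 − 0.3417) = 3.296 mg/L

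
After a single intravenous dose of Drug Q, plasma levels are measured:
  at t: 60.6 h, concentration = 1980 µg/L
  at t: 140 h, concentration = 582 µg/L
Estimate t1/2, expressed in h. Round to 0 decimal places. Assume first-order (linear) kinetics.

k = ln(C₁/C₂) / (t₂ − t₁) = ln(1980/582) / (140 − 60.6)
  = 1.224 / 79.40 = 0.01542 h⁻¹
t½ = ln2 / k = 0.693147 / 0.01542 = 44.95 h

45 h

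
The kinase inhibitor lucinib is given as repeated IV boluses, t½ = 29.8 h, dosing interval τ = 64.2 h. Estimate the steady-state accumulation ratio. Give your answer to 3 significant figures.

1.29

k = ln2 / t½ = 0.693147 / 29.8 = 0.02326 h⁻¹
e^(−kτ) = e^(−0.02326 × 64.2) = 0.2246
Accumulation ratio R = 1 / (1 − e^(−kτ)) = 1 / (1 − 0.2246) = 1.290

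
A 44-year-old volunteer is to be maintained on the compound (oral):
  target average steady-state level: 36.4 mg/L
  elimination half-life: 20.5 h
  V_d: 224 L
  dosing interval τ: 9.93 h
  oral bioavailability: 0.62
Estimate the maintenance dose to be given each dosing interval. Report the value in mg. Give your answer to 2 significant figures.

4400 mg

k = ln2 / t½ = 0.693147 / 20.5 = 0.03381 h⁻¹
CL = k × Vd = 0.03381 × 224 = 7.573 L/h
At steady state, F × (Dose/τ) = Css × CL.
Dose = Css × CL × τ / F = 36.4 × 7.573 × 9.93 / 0.62 = 4415 mg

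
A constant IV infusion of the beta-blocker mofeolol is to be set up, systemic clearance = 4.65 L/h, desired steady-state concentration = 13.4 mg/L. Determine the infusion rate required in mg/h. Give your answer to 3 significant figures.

62.3 mg/h

At steady state, infusion rate R₀ = Css × CL = 13.4 × 4.650 = 62.31 mg/h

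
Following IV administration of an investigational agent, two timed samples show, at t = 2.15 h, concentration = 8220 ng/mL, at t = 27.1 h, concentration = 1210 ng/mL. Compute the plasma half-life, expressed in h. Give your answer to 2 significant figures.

k = ln(C₁/C₂) / (t₂ − t₁) = ln(8220/1210) / (27.1 − 2.15)
  = 1.916 / 24.95 = 0.07679 h⁻¹
t½ = ln2 / k = 0.693147 / 0.07679 = 9.027 h

9.0 h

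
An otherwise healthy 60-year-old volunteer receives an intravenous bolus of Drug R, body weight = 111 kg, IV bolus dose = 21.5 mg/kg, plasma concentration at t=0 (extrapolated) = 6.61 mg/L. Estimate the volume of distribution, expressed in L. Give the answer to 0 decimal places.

Dose = 21.5 × 111 = 2387 mg
Vd = Dose / C₀ = 2387 / 6.61 = 361.1 L

361 L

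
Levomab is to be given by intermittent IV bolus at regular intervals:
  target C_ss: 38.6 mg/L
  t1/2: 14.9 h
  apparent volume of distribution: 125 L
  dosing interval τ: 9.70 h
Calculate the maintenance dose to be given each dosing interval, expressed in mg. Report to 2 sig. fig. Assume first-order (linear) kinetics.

2200 mg

k = ln2 / t½ = 0.693147 / 14.9 = 0.04652 h⁻¹
CL = k × Vd = 0.04652 × 125 = 5.815 L/h
At steady state, Dose/τ = Css × CL.
Dose = Css × CL × τ = 38.6 × 5.815 × 9.70 = 2177 mg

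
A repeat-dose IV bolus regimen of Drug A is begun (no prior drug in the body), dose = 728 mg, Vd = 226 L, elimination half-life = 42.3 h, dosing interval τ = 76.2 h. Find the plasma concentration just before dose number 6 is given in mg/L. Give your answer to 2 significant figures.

1.3 mg/L

C₀ per dose = Dose / Vd = 728 / 226 = 3.221 mg/L
k = ln2 / t½ = 0.693147 / 42.3 = 0.01639 h⁻¹
Fraction remaining after one interval: r = e^(−kτ) = e^(−0.01639 × 76.2) = 0.2868
Before dose 6, 5 doses have been given (aged 1τ, 2τ, 3τ, 4τ, 5τ).
C_trough = C₀ × (r + r² + … + r^5) = C₀ × r(1−r^5)/(1−r)
        = 3.221 × 0.2868 × (1 − 0.001940) / (1 − 0.2868) = 1.293 mg/L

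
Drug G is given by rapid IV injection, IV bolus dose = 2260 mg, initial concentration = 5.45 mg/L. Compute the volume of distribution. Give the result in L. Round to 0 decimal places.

Vd = Dose / C₀ = 2260 / 5.45 = 414.7 L

415 L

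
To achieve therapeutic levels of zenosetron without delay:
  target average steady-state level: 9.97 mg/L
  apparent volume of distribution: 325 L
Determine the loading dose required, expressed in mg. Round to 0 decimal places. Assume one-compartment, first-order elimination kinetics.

LD = Css × Vd = 9.97 × 325 = 3240 mg

3240 mg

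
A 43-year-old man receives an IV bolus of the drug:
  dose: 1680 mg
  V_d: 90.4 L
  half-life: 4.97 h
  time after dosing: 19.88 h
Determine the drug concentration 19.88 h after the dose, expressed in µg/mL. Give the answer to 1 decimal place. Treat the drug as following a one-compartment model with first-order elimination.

1.2 µg/mL

C₀ = Dose / Vd = 1680 / 90.4 = 18.58 mg/L
k = ln2 / t½ = 0.693147 / 4.97 = 0.1395 h⁻¹
t / t½ = 19.88 / 4.97 = 4 half-lives
C = C₀ × (1/2)^4 = 18.58 × 0.06250 = 1.161 mg/L
(1.161 mg/L = 1.161 µg/mL)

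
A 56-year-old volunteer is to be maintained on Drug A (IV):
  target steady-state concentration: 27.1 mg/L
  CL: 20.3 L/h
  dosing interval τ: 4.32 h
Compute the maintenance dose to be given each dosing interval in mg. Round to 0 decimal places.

At steady state, Dose/τ = Css × CL.
Dose = Css × CL × τ = 27.1 × 20.30 × 4.32 = 2377 mg

2377 mg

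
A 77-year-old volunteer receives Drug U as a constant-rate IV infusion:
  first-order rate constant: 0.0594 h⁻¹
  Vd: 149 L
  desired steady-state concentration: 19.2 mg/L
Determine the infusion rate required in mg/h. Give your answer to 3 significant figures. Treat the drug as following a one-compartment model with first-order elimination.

170 mg/h

CL = k × Vd = 0.05940 × 149 = 8.851 L/h
At steady state, infusion rate R₀ = Css × CL = 19.2 × 8.851 = 169.9 mg/h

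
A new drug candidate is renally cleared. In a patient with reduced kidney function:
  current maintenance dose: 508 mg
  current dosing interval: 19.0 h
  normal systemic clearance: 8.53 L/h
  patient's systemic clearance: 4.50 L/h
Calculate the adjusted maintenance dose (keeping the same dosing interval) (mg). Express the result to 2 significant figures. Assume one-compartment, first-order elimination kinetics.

To keep the same average steady-state level, dosing rate must scale with clearance.
CL ratio = 4.50 / 8.53 = 0.5275
New dose (same interval) = 508 × 0.5275 = 268.0 mg

270 mg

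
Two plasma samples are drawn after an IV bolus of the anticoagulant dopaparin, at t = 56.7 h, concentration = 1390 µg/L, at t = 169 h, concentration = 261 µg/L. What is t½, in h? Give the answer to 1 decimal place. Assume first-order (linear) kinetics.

46.5 h

k = ln(C₁/C₂) / (t₂ − t₁) = ln(1390/261) / (169 − 56.7)
  = 1.673 / 112.3 = 0.01490 h⁻¹
t½ = ln2 / k = 0.693147 / 0.01490 = 46.52 h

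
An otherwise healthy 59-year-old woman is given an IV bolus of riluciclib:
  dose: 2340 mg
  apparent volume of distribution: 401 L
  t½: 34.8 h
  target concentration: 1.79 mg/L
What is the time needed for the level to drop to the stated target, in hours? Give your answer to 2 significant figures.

59 h

C₀ = Dose / Vd = 2340 / 401 = 5.835 mg/L
k = ln2 / t½ = 0.693147 / 34.8 = 0.01992 h⁻¹
t = ln(C₀ / C) / k = ln(5.835 / 1.79) / 0.01992
  = ln(3.260) / 0.01992 = 1.182 / 0.01992 = 59.34 h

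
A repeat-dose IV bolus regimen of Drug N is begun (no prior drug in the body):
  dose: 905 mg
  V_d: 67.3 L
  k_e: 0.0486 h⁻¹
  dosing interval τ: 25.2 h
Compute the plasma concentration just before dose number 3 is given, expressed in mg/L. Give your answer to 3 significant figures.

5.11 mg/L

C₀ per dose = Dose / Vd = 905 / 67.3 = 13.45 mg/L
Fraction remaining after one interval: r = e^(−kτ) = e^(−0.04860 × 25.2) = 0.2938
Before dose 3, 2 doses have been given (aged 1τ, 2τ).
C_trough = C₀ × (r + r²) = 13.45 × (0.2938 + 0.08632) = 5.113 mg/L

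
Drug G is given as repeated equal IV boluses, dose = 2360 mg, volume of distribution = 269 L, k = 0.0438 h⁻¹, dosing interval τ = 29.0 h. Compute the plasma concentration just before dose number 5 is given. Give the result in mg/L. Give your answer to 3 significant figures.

3.40 mg/L

C₀ per dose = Dose / Vd = 2360 / 269 = 8.773 mg/L
Fraction remaining after one interval: r = e^(−kτ) = e^(−0.04380 × 29.0) = 0.2808
Before dose 5, 4 doses have been given (aged 1τ, 2τ, 3τ, 4τ).
C_trough = C₀ × (r + r² + … + r^4) = C₀ × r(1−r^4)/(1−r)
        = 8.773 × 0.2808 × (1 − 0.006217) / (1 − 0.2808) = 3.404 mg/L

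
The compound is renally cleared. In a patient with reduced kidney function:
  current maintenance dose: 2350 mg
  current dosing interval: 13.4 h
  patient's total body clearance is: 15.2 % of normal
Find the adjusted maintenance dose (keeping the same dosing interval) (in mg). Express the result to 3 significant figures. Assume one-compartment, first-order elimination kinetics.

To keep the same average steady-state level, dosing rate must scale with clearance.
CL ratio = 15.2 / 100 = 0.1520
New dose (same interval) = 2350 × 0.1520 = 357.2 mg

357 mg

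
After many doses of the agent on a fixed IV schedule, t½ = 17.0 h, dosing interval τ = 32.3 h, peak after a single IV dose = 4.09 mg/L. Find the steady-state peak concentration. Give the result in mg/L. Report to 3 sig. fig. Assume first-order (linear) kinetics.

5.59 mg/L

k = ln2 / t½ = 0.693147 / 17.0 = 0.04077 h⁻¹
e^(−kτ) = e^(−0.04077 × 32.3) = 0.2680
Accumulation ratio R = 1 / (1 − e^(−kτ)) = 1 / (1 − 0.2680) = 1.366
Steady-state peak = C₀ × R = 4.09 × 1.366 = 5.587 mg/L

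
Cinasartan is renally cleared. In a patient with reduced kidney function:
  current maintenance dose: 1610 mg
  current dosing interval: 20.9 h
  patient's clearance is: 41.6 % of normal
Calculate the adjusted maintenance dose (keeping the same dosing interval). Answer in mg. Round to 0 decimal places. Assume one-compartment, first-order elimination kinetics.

670 mg

To keep the same average steady-state level, dosing rate must scale with clearance.
CL ratio = 41.6 / 100 = 0.4160
New dose (same interval) = 1610 × 0.4160 = 669.8 mg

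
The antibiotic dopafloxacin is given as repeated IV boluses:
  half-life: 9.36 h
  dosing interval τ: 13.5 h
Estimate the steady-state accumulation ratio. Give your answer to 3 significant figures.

1.58

k = ln2 / t½ = 0.693147 / 9.36 = 0.07405 h⁻¹
e^(−kτ) = e^(−0.07405 × 13.5) = 0.3680
Accumulation ratio R = 1 / (1 − e^(−kτ)) = 1 / (1 − 0.3680) = 1.582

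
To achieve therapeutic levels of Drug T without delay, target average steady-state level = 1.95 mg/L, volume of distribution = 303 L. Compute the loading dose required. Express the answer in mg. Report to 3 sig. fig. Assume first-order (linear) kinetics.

591 mg

LD = Css × Vd = 1.95 × 303 = 590.9 mg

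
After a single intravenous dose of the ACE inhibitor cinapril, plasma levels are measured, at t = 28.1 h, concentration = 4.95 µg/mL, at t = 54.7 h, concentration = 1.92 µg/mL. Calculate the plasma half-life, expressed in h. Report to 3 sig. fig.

19.5 h

k = ln(C₁/C₂) / (t₂ − t₁) = ln(4.95/1.92) / (54.7 − 28.1)
  = 0.9471 / 26.60 = 0.03561 h⁻¹
t½ = ln2 / k = 0.693147 / 0.03561 = 19.46 h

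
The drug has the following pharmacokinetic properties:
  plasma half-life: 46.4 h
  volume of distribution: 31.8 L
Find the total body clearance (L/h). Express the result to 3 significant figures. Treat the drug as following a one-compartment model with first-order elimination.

k = ln2 / t½ = 0.693147 / 46.4 = 0.01494 h⁻¹
CL = k × Vd = 0.01494 × 31.8 = 0.4751 L/h

0.475 L/h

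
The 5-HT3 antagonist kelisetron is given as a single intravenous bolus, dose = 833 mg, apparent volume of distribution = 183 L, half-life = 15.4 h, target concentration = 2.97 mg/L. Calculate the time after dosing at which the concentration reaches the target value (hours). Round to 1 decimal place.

9.5 h

C₀ = Dose / Vd = 833.0 / 183 = 4.552 mg/L
k = ln2 / t½ = 0.693147 / 15.4 = 0.04501 h⁻¹
t = ln(C₀ / C) / k = ln(4.552 / 2.97) / 0.04501
  = ln(1.533) / 0.04501 = 0.4272 / 0.04501 = 9.491 h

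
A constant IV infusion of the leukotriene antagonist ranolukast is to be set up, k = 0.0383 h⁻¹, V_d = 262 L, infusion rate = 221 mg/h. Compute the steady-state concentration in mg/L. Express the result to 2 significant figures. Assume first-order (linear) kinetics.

CL = k × Vd = 0.03830 × 262 = 10.03 L/h
At steady state Css = R₀ / CL = 221 / 10.03 = 22.03 mg/L

22 mg/L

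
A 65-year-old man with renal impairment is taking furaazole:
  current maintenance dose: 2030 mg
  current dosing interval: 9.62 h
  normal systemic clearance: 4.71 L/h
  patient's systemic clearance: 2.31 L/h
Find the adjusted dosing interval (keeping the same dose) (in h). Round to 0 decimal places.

20 h

To keep the same average steady-state level, dosing rate must scale with clearance.
CL ratio = 2.31 / 4.71 = 0.4904
New interval (same dose) = 9.62 / 0.4904 = 19.62 h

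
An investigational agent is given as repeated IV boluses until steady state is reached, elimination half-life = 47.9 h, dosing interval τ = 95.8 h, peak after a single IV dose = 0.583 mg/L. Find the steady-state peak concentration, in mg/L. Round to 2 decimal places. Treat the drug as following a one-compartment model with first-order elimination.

k = ln2 / t½ = 0.693147 / 47.9 = 0.01447 h⁻¹
e^(−kτ) = e^(−0.01447 × 95.8) = 0.2500
Accumulation ratio R = 1 / (1 − e^(−kτ)) = 1 / (1 − 0.2500) = 1.333
Steady-state peak = C₀ × R = 0.583 × 1.333 = 0.7771 mg/L

0.78 mg/L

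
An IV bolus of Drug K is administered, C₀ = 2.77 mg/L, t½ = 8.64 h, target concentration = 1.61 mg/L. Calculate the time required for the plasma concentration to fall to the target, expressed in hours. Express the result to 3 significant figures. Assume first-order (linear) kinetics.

k = ln2 / t½ = 0.693147 / 8.64 = 0.08023 h⁻¹
t = ln(C₀ / C) / k = ln(2.770 / 1.61) / 0.08023
  = ln(1.720) / 0.08023 = 0.5423 / 0.08023 = 6.759 h

6.76 h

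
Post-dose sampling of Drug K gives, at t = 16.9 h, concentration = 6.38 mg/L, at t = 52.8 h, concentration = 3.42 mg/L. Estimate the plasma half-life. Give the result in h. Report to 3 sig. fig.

k = ln(C₁/C₂) / (t₂ − t₁) = ln(6.38/3.42) / (52.8 − 16.9)
  = 0.6235 / 35.90 = 0.01737 h⁻¹
t½ = ln2 / k = 0.693147 / 0.01737 = 39.90 h

39.9 h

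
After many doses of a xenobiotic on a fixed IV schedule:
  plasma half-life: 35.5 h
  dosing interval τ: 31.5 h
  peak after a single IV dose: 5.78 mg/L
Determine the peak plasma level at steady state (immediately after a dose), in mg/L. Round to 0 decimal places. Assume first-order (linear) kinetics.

13 mg/L

k = ln2 / t½ = 0.693147 / 35.5 = 0.01953 h⁻¹
e^(−kτ) = e^(−0.01953 × 31.5) = 0.5405
Accumulation ratio R = 1 / (1 − e^(−kτ)) = 1 / (1 − 0.5405) = 2.176
Steady-state peak = C₀ × R = 5.78 × 2.176 = 12.58 mg/L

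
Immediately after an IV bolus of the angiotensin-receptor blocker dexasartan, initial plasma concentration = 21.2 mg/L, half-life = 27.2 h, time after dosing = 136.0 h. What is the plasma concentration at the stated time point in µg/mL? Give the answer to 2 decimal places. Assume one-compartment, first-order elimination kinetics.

k = ln2 / t½ = 0.693147 / 27.2 = 0.02548 h⁻¹
t / t½ = 136.0 / 27.2 = 5 half-lives
C = C₀ × (1/2)^5 = 21.20 × 0.03125 = 0.6625 mg/L
(0.6625 mg/L = 0.6625 µg/mL)

0.66 µg/mL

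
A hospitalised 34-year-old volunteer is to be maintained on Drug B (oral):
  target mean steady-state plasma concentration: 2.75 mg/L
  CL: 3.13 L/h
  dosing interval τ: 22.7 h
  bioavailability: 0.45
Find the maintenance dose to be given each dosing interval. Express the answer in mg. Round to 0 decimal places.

434 mg

At steady state, F × (Dose/τ) = Css × CL.
Dose = Css × CL × τ / F = 2.75 × 3.130 × 22.7 / 0.45 = 434.2 mg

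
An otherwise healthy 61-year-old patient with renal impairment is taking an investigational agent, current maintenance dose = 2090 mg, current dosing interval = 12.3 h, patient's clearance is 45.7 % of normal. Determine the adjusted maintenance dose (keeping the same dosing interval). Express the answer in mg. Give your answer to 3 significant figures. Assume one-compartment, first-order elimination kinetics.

955 mg

To keep the same average steady-state level, dosing rate must scale with clearance.
CL ratio = 45.7 / 100 = 0.4570
New dose (same interval) = 2090 × 0.4570 = 955.1 mg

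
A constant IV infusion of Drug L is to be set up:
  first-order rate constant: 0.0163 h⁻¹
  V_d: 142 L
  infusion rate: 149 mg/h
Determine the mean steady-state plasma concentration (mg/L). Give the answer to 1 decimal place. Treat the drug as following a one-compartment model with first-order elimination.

64.4 mg/L

CL = k × Vd = 0.01630 × 142 = 2.315 L/h
At steady state Css = R₀ / CL = 149 / 2.315 = 64.36 mg/L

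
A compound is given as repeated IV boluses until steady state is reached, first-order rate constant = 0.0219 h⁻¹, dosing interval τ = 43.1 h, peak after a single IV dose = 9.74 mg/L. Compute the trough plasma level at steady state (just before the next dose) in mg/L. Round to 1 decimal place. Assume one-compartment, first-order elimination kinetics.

6.2 mg/L

e^(−kτ) = e^(−0.02190 × 43.1) = 0.3891
Accumulation ratio R = 1 / (1 − e^(−kτ)) = 1 / (1 − 0.3891) = 1.637
Steady-state trough = C₀ × R × e^(−kτ) = 9.74 × 1.637 × 0.3891 = 6.204 mg/L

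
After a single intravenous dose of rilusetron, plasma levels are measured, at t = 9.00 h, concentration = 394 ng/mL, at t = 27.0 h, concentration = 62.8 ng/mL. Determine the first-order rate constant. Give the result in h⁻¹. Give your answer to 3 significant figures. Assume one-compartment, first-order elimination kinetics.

k = ln(C₁/C₂) / (t₂ − t₁) = ln(394/62.8) / (27.0 − 9.00)
  = 1.836 / 18.00 = 0.1020 h⁻¹

0.102 h⁻¹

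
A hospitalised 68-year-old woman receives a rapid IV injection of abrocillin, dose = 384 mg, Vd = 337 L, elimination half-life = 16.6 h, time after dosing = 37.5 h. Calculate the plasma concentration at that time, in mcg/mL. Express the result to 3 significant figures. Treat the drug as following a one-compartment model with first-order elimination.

C₀ = Dose / Vd = 384.0 / 337 = 1.139 mg/L
k = ln2 / t½ = 0.693147 / 16.6 = 0.04176 h⁻¹
C = C₀ · e^(−k·t) = 1.139 × e^(−0.04176 × 37.5)
  = 1.139 × 0.2089 = 0.2379 mg/L
(0.2379 mg/L = 0.2379 mcg/mL)

0.238 mcg/mL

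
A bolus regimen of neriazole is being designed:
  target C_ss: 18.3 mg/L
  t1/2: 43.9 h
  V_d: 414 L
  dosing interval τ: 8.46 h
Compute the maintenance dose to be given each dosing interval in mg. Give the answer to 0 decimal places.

1012 mg

k = ln2 / t½ = 0.693147 / 43.9 = 0.01579 h⁻¹
CL = k × Vd = 0.01579 × 414 = 6.537 L/h
At steady state, Dose/τ = Css × CL.
Dose = Css × CL × τ = 18.3 × 6.537 × 8.46 = 1012 mg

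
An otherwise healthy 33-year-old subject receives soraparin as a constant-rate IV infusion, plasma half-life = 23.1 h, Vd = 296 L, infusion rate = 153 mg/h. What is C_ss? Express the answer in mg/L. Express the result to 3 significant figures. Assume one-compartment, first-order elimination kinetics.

17.2 mg/L

k = ln2 / t½ = 0.693147 / 23.1 = 0.03001 h⁻¹
CL = k × Vd = 0.03001 × 296 = 8.883 L/h
At steady state Css = R₀ / CL = 153 / 8.883 = 17.22 mg/L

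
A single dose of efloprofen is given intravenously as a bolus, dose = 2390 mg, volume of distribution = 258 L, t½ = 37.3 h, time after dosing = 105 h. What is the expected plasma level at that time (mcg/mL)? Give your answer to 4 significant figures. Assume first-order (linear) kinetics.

C₀ = Dose / Vd = 2390 / 258 = 9.264 mg/L
k = ln2 / t½ = 0.693147 / 37.3 = 0.01858 h⁻¹
C = C₀ · e^(−k·t) = 9.264 × e^(−0.01858 × 105)
  = 9.264 × 0.1421 = 1.316 mg/L
(1.316 mg/L = 1.316 mcg/mL)

1.316 mcg/mL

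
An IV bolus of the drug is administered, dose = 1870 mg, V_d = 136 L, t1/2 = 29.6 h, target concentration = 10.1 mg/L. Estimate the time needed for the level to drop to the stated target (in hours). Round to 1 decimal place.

C₀ = Dose / Vd = 1870 / 136 = 13.75 mg/L
k = ln2 / t½ = 0.693147 / 29.6 = 0.02342 h⁻¹
t = ln(C₀ / C) / k = ln(13.75 / 10.1) / 0.02342
  = ln(1.361) / 0.02342 = 0.3082 / 0.02342 = 13.16 h

13.2 h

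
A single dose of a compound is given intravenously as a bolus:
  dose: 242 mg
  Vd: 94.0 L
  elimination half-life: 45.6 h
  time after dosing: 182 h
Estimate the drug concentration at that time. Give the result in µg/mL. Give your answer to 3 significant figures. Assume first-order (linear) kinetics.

0.162 µg/mL

C₀ = Dose / Vd = 242.0 / 94.0 = 2.574 mg/L
k = ln2 / t½ = 0.693147 / 45.6 = 0.01520 h⁻¹
C = C₀ · e^(−k·t) = 2.574 × e^(−0.01520 × 182)
  = 2.574 × 0.06289 = 0.1619 mg/L
(0.1619 mg/L = 0.1619 µg/mL)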